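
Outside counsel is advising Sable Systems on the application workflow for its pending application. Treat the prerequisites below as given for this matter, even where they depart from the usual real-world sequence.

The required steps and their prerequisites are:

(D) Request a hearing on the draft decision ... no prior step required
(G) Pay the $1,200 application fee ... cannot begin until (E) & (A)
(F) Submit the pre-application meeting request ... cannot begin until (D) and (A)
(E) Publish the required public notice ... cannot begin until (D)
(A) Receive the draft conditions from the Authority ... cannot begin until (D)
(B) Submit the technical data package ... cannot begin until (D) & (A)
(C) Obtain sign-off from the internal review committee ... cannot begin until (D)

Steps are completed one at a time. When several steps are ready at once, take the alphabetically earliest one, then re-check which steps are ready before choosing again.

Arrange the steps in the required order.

(D) → (A) → (B) → (C) → (E) → (F) → (G)

(D) is the only step with nothing outstanding, so it goes first.
Ready: (A), (C) and (E). (A) has the earlier label → (A).
Now (B), (C), (E) and (F) have their prerequisites met. (B) has the earlier label, so (B) next.
(C), (E) and (F) are all available; (C) has the earlier label → (C).
Ready: (E) and (F). (E) has the earlier label → (E).
(G) now also ready, so the ready set is {(F), (G)}; (F) has the earlier label → (F).
Next only (G) has its prerequisites met → (G).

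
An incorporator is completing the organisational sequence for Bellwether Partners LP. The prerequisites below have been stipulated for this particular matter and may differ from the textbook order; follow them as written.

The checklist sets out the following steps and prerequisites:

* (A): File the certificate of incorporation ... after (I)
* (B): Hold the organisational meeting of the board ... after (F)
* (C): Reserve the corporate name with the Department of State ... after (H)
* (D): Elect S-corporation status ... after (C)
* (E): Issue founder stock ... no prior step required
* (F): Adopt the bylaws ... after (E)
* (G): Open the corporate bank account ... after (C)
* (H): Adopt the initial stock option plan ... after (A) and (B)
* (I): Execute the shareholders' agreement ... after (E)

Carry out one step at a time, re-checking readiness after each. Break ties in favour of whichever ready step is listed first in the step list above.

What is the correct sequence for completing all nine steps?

Only (E) has no prerequisites, so it is first.
(F) and (I) are both available; (F) is listed earlier → (F).
(B) now also ready, so the ready set is {(B), (I)}; (B) is listed earlier → (B).
(I) needed (E), now all done → (I).
(A) needed (I), now all done → (A).
(H) is the only step now ready → (H).
That leaves (C) as the only ready step → (C).
Ready: (D) and (G). (D) is listed earlier → (D).
That leaves (G) as the only ready step → (G).

(E) (F) (B) (I) (A) (H) (C) (D) (G)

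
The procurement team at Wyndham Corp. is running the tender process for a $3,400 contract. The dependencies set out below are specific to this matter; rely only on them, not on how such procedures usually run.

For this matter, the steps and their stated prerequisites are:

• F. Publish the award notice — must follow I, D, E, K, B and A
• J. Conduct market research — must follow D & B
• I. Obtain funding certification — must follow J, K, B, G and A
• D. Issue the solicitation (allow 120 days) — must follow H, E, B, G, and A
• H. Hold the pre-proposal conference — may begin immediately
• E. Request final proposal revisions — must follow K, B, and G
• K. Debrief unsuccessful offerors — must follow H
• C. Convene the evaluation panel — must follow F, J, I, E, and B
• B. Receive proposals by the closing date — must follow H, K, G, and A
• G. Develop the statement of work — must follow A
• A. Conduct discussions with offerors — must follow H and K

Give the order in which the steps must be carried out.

H is the only step with nothing outstanding, so it goes first.
That leaves K as the only ready step → K.
A needed H and K, now all done → A.
G is the only step now ready → G.
Next only B has its prerequisites met → B.
That leaves E as the only ready step → E.
D needed H, E, B, G and A, now all done → D.
Next only J has its prerequisites met → J.
I is the only step now ready → I.
Next only F has its prerequisites met → F.
C needed F, J, I, E and B, now all done → C.

H K A G B E D J I F C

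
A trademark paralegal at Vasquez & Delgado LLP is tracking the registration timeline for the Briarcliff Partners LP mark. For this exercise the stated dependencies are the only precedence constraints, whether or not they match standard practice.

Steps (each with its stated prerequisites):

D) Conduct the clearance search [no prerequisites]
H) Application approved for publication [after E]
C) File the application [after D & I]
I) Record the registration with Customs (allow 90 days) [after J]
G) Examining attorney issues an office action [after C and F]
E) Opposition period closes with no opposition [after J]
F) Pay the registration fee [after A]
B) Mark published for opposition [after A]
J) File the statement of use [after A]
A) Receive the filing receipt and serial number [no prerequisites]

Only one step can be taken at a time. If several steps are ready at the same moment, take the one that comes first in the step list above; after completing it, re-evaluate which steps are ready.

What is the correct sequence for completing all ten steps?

D, A, F, B, J, I, C, G, E, H

Nothing is required for D and A. D is listed earlier → D first.
That leaves A as the only ready step → A.
F, B and J are all available; F is listed earlier → F.
Ready: B and J. B is listed earlier → B.
That leaves J as the only ready step → J.
Ready: I and E. I is listed earlier → I.
Ready: C and E. C is listed earlier → C.
G and E are both available; G is listed earlier → G.
Next only E has its prerequisites met → E.
H needed E, now all done → H.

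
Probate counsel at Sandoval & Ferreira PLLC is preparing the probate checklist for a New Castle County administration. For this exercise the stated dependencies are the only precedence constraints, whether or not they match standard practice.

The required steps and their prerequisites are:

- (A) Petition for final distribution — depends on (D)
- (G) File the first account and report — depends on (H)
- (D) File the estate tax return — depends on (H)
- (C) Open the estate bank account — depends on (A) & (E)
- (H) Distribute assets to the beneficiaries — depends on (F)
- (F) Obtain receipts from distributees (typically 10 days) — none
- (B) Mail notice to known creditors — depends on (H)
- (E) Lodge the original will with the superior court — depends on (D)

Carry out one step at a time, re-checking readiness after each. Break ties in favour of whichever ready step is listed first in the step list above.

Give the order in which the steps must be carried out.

(F) (H) (G) (D) (A) (B) (E) (C)

(F) is the only step with nothing outstanding, so it goes first.
(H) needed (F), now all done → (H).
Now (G), (D) and (B) have their prerequisites met. (G) is listed earlier, so (G) next.
Ready: (D) and (B). (D) is listed earlier → (D).
(A) and (E) now also ready, so the ready set is {(A), (B), (E)}; (A) is listed earlier → (A).
(B) and (E) are both available; (B) is listed earlier → (B).
That leaves (E) as the only ready step → (E).
(C) is the only step now ready → (C).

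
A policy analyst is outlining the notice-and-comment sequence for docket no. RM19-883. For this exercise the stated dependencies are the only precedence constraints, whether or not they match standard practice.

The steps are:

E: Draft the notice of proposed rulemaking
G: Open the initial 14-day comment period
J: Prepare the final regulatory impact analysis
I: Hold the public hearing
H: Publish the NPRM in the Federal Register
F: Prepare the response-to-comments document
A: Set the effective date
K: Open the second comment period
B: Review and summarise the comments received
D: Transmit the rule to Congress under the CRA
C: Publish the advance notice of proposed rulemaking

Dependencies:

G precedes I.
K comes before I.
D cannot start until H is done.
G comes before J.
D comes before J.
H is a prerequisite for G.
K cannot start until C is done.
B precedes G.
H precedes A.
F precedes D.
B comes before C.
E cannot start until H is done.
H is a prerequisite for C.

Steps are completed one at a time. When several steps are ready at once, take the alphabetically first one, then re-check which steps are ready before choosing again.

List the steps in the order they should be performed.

Nothing is required for B, F and H. B has the earlier label → B first.
Ready: F and H. F has the earlier label → F.
Next only H has its prerequisites met → H.
Now A, C, D, E and G have their prerequisites met. A has the earlier label, so A next.
Now C, D, E and G have their prerequisites met. C has the earlier label, so C next.
Now D, E, G and K have their prerequisites met. D has the earlier label, so D next.
Ready: E, G and K. E has the earlier label → E.
Ready: G and K. G has the earlier label → G.
J now also ready, so the ready set is {J, K}; J has the earlier label → J.
K is the only step now ready → K.
I is the only step now ready → I.

B F H A C D E G J K I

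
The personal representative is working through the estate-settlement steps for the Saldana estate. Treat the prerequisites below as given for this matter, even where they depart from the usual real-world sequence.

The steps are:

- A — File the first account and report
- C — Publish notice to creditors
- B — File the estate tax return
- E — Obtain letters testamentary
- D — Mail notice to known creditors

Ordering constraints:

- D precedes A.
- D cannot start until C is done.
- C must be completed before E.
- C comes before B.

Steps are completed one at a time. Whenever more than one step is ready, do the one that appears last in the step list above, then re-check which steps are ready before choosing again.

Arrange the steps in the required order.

C, D, E, B, A

C is the only step with nothing outstanding, so it goes first.
Now D, E and B have their prerequisites met. D is listed later, so D next.
Now E, B and A have their prerequisites met. E is listed later, so E next.
B and A are both available; B is listed later → B.
Next only A has its prerequisites met → A.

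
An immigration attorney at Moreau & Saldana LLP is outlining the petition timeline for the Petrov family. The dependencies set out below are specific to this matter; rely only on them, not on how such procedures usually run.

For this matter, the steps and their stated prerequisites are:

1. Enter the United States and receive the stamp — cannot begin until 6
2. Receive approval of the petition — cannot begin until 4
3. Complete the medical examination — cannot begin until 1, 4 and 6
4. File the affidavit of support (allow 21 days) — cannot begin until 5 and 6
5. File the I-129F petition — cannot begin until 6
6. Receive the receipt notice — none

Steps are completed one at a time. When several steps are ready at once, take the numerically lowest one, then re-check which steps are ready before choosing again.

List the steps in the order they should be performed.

6 has no prerequisites → 6 first.
1 and 5 are both available; 1 has the earlier label → 1.
5 is the only step now ready → 5.
Next only 4 has its prerequisites met → 4.
2 and 3 are both available; 2 has the earlier label → 2.
3 needed 1, 4 and 6, now all done → 3.

6, 1, 5, 4, 2, 3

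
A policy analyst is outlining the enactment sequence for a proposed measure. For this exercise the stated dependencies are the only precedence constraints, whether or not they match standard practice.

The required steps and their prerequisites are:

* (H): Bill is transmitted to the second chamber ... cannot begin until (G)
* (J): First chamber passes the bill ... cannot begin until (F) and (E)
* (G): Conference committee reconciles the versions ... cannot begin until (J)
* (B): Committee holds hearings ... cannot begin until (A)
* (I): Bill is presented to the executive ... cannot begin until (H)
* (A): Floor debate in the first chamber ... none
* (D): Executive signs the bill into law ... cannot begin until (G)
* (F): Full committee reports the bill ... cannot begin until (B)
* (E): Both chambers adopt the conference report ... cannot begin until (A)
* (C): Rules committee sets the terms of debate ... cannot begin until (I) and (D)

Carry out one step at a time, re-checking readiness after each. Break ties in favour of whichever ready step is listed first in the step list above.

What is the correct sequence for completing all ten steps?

(A), (B), (F), (E), (J), (G), (H), (I), (D), (C)

(A) has no prerequisites → (A) first.
Now (B) and (E) have their prerequisites met. (B) is listed earlier, so (B) next.
Now (F) and (E) have their prerequisites met. (F) is listed earlier, so (F) next.
(E) needed (A), now all done → (E).
That leaves (J) as the only ready step → (J).
Next only (G) has its prerequisites met → (G).
Now (H) and (D) have their prerequisites met. (H) is listed earlier, so (H) next.
(I) now also ready, so the ready set is {(I), (D)}; (I) is listed earlier → (I).
(D) needed (G), now all done → (D).
That leaves (C) as the only ready step → (C).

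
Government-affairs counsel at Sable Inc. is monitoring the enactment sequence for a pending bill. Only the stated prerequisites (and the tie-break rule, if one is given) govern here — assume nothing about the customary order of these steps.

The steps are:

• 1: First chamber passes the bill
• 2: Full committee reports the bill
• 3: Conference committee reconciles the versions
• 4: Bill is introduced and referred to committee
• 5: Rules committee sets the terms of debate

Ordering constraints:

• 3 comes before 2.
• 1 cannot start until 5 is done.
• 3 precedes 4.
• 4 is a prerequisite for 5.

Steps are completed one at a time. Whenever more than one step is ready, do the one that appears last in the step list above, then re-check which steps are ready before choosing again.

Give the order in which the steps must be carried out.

3, 4, 5, 2, 1

Only 3 has no prerequisites, so it is first.
Ready: 4 and 2. 4 is listed later → 4.
5 now also ready, so the ready set is {5, 2}; 5 is listed later → 5.
1 now also ready, so the ready set is {2, 1}; 2 is listed later → 2.
1 needed 5, now all done → 1.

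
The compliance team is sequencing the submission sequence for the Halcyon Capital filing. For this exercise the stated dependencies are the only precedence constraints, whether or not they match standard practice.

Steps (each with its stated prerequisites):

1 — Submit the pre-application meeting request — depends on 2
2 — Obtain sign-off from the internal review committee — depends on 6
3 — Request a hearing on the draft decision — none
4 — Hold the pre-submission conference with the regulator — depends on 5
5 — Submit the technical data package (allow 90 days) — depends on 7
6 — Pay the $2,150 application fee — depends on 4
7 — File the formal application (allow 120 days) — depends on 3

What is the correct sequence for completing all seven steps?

3, 7, 5, 4, 6, 2, 1

3 has no prerequisites → 3 first.
7 needed 3, now all done → 7.
5 needed 7, now all done → 5.
4 is the only step now ready → 4.
That leaves 6 as the only ready step → 6.
2 needed 6, now all done → 2.
1 needed 2, now all done → 1.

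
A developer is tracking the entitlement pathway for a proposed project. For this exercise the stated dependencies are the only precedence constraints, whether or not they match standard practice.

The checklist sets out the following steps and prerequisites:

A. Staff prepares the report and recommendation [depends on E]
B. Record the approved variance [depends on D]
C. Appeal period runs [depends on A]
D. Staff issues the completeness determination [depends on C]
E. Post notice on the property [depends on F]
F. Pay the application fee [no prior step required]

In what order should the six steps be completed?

F, E, A, C, D, B

F has no prerequisites → F first.
Next only E has its prerequisites met → E.
A needed E, now all done → A.
Next only C has its prerequisites met → C.
D is the only step now ready → D.
B needed D, now all done → B.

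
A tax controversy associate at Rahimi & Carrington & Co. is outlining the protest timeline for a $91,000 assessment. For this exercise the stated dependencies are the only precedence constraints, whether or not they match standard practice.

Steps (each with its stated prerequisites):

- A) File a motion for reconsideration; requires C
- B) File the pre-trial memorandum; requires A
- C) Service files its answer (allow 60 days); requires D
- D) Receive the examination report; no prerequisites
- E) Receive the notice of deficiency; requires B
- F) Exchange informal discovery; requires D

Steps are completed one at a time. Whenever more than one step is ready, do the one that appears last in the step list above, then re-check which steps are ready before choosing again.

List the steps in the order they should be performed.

D → F → C → A → B → E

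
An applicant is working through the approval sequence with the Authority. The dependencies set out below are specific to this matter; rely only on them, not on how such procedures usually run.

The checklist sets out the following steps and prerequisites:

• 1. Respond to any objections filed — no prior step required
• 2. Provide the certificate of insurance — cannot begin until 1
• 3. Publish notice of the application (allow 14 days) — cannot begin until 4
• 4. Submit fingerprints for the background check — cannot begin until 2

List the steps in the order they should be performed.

1 2 4 3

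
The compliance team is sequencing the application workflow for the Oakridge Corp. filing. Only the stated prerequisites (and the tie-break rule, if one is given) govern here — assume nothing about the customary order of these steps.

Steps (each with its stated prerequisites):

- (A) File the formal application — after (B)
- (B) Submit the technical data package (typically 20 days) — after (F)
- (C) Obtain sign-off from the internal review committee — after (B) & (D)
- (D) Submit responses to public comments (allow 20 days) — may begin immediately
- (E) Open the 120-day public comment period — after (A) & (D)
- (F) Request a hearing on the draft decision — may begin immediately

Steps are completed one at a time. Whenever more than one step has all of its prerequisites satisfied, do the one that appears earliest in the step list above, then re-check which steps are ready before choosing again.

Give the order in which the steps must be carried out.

(D), (F), (B), (A), (C), (E)

Nothing is required for (D) and (F). (D) is listed earlier → (D) first.
Next only (F) has its prerequisites met → (F).
(B) is the only step now ready → (B).
(A) and (C) are both available; (A) is listed earlier → (A).
(E) now also ready, so the ready set is {(C), (E)}; (C) is listed earlier → (C).
(E) needed (A) and (D), now all done → (E).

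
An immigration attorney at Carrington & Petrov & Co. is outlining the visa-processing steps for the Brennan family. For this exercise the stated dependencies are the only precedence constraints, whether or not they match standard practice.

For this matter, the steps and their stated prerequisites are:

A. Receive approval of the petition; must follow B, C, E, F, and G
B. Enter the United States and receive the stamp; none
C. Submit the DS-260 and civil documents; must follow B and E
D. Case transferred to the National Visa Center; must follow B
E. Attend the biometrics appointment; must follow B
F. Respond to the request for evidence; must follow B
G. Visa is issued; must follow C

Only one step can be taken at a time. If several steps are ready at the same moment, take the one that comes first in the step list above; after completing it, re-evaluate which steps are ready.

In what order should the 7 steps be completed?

B, D, E, C, F, G, A

B is the only step with nothing outstanding, so it goes first.
Ready: D, E and F. D is listed earlier → D.
E and F are both available; E is listed earlier → E.
C now also ready, so the ready set is {C, F}; C is listed earlier → C.
F and G are both available; F is listed earlier → F.
G needed C, now all done → G.
A needed B, C, E, F and G, now all done → A.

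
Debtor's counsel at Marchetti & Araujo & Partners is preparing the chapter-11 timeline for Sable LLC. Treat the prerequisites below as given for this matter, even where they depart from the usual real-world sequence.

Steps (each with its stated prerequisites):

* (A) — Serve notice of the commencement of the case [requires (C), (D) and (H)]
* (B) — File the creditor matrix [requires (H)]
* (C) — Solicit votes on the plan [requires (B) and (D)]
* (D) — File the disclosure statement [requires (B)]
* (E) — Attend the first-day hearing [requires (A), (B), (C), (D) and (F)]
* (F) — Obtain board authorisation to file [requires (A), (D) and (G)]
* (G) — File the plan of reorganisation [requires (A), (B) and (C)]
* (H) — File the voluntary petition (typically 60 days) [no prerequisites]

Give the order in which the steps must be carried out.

(H), (B), (D), (C), (A), (G), (F), (E)

(H) has no prerequisites → (H) first.
That leaves (B) as the only ready step → (B).
That leaves (D) as the only ready step → (D).
(C) needed (B) and (D), now all done → (C).
(A) is the only step now ready → (A).
(G) needed (A), (B) and (C), now all done → (G).
That leaves (F) as the only ready step → (F).
(E) needed (A), (B), (C), (D) and (F), now all done → (E).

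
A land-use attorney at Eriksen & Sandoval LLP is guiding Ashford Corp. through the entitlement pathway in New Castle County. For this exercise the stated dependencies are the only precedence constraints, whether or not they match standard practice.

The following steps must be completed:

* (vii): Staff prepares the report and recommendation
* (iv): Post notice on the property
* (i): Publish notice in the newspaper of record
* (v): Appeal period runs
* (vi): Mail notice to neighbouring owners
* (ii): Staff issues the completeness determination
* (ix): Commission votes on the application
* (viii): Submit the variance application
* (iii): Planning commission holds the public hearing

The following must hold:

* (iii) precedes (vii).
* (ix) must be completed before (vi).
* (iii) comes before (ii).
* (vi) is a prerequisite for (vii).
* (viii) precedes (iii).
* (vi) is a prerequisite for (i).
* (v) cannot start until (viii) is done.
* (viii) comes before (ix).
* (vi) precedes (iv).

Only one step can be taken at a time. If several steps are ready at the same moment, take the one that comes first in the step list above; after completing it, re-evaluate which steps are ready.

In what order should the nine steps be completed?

(viii), (v), (ix), (vi), (iv), (i), (iii), (vii), (ii)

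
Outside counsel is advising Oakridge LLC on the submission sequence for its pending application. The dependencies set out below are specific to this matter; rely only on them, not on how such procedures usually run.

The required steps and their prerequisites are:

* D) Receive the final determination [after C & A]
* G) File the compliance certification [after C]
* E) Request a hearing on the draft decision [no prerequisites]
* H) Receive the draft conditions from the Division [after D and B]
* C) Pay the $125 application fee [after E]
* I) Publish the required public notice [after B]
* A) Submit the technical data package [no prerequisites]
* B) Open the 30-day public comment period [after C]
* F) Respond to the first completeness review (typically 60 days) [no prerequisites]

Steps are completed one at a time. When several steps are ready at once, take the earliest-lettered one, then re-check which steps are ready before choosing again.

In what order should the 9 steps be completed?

A → E → C → B → D → F → G → H → I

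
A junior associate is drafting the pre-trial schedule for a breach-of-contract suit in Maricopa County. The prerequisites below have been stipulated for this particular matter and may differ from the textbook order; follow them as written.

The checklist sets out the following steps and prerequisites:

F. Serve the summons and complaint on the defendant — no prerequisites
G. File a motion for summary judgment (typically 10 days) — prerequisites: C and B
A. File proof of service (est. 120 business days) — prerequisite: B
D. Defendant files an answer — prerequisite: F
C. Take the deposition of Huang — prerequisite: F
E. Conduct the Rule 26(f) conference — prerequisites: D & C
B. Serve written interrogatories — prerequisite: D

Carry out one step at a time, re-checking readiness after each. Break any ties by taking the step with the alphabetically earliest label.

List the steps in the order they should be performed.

F, C, D, B, A, E, G

Only F has no prerequisites, so it is first.
Ready: C and D. C has the earlier label → C.
D needed F, now all done → D.
Ready: B and E. B has the earlier label → B.
Now A, E and G have their prerequisites met. A has the earlier label, so A next.
Now E and G have their prerequisites met. E has the earlier label, so E next.
Next only G has its prerequisites met → G.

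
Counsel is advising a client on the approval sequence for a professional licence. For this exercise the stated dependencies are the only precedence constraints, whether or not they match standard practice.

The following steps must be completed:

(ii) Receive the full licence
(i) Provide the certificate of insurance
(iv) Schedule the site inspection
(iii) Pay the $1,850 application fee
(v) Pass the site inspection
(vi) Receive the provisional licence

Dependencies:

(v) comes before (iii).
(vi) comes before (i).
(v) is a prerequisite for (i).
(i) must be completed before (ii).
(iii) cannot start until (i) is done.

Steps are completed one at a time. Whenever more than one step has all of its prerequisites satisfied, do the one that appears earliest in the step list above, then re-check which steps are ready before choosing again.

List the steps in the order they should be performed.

(iv) → (v) → (vi) → (i) → (ii) → (iii)

(iv), (v) and (vi) have no prerequisites; (iv) is listed earlier, so (iv) is first.
Ready: (v) and (vi). (v) is listed earlier → (v).
Next only (vi) has its prerequisites met → (vi).
(i) needed (v) and (vi), now all done → (i).
(ii) and (iii) are both available; (ii) is listed earlier → (ii).
That leaves (iii) as the only ready step → (iii).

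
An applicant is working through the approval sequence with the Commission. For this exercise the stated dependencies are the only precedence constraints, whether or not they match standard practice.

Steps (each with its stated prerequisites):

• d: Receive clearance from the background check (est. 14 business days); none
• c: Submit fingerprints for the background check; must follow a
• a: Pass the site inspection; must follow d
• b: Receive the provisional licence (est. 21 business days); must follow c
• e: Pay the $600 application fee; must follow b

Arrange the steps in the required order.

Only d has no prerequisites, so it is first.
a is the only step now ready → a.
That leaves c as the only ready step → c.
That leaves b as the only ready step → b.
That leaves e as the only ready step → e.

d a c b e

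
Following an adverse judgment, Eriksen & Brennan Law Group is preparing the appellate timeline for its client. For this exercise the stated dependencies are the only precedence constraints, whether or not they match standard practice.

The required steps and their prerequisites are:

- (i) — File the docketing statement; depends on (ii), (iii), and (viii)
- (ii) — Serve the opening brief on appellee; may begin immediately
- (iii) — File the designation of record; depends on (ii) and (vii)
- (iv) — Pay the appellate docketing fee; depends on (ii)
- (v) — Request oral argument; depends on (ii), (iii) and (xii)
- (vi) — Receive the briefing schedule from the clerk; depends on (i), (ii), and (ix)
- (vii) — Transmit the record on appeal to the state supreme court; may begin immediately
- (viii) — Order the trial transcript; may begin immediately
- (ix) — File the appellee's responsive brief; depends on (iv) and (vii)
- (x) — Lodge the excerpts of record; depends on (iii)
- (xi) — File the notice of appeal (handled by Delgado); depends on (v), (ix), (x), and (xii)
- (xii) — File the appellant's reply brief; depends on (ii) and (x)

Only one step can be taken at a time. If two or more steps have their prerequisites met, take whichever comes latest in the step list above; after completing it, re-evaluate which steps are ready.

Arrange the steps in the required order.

(viii), (vii) and (ii) have no prerequisites; (viii) is listed later, so (viii) is first.
Ready: (vii) and (ii). (vii) is listed later → (vii).
That leaves (ii) as the only ready step → (ii).
Now (iv) and (iii) have their prerequisites met. (iv) is listed later, so (iv) next.
(ix) now also ready, so the ready set is {(ix), (iii)}; (ix) is listed later → (ix).
That leaves (iii) as the only ready step → (iii).
(x) and (i) are both available; (x) is listed later → (x).
Ready: (xii) and (i). (xii) is listed later → (xii).
(v) now also ready, so the ready set is {(v), (i)}; (v) is listed later → (v).
(xi) now also ready, so the ready set is {(xi), (i)}; (xi) is listed later → (xi).
(i) needed (viii), (iii) and (ii), now all done → (i).
(vi) is the only step now ready → (vi).

(viii), (vii), (ii), (iv), (ix), (iii), (x), (xii), (v), (xi), (i), (vi)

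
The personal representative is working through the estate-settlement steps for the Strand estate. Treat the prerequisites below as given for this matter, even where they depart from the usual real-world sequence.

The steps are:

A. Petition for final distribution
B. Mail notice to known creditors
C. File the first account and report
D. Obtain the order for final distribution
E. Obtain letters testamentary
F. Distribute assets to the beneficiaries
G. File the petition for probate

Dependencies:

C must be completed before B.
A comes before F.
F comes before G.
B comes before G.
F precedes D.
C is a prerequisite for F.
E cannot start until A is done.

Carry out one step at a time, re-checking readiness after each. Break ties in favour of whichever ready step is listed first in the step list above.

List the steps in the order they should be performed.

A and C have no prerequisites; A is listed earlier, so A is first.
E now also ready, so the ready set is {C, E}; C is listed earlier → C.
Now B, E and F have their prerequisites met. B is listed earlier, so B next.
E and F are both available; E is listed earlier → E.
F is the only step now ready → F.
D and G are both available; D is listed earlier → D.
G needed B and F, now all done → G.

A C B E F D G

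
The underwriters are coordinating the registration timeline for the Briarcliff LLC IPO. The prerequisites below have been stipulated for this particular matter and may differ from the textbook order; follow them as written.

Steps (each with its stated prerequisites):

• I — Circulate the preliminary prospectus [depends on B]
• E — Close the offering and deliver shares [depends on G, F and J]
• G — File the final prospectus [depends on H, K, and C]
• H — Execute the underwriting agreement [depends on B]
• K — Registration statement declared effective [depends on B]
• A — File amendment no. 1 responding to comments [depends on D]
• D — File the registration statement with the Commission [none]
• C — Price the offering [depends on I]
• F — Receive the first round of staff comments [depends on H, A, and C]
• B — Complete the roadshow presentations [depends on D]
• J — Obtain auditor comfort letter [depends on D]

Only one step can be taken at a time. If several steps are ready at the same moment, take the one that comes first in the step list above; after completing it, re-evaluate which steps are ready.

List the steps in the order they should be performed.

D, A, B, I, H, K, C, G, F, J, E

D is the only step with nothing outstanding, so it goes first.
Ready: A, B and J. A is listed earlier → A.
Ready: B and J. B is listed earlier → B.
Ready: I, H, K and J. I is listed earlier → I.
C now also ready, so the ready set is {H, K, C, J}; H is listed earlier → H.
K, C and J are all available; K is listed earlier → K.
C and J are both available; C is listed earlier → C.
Now G, F and J have their prerequisites met. G is listed earlier, so G next.
F and J are both available; F is listed earlier → F.
J needed D, now all done → J.
Next only E has its prerequisites met → E.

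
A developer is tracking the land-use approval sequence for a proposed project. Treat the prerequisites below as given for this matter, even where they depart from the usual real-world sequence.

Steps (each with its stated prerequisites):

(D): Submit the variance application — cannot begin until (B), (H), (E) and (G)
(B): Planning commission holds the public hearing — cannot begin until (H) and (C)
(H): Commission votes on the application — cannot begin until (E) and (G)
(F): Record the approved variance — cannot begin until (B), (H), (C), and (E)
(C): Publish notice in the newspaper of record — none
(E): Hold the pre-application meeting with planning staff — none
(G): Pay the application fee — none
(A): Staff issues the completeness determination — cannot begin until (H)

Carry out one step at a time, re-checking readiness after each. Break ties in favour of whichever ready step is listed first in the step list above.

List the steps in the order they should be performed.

Nothing is required for (C), (E) and (G). (C) is listed earlier → (C) first.
Ready: (E) and (G). (E) is listed earlier → (E).
That leaves (G) as the only ready step → (G).
(H) is the only step now ready → (H).
Now (B) and (A) have their prerequisites met. (B) is listed earlier, so (B) next.
Now (D), (F) and (A) have their prerequisites met. (D) is listed earlier, so (D) next.
Ready: (F) and (A). (F) is listed earlier → (F).
Next only (A) has its prerequisites met → (A).

(C) → (E) → (G) → (H) → (B) → (D) → (F) → (A)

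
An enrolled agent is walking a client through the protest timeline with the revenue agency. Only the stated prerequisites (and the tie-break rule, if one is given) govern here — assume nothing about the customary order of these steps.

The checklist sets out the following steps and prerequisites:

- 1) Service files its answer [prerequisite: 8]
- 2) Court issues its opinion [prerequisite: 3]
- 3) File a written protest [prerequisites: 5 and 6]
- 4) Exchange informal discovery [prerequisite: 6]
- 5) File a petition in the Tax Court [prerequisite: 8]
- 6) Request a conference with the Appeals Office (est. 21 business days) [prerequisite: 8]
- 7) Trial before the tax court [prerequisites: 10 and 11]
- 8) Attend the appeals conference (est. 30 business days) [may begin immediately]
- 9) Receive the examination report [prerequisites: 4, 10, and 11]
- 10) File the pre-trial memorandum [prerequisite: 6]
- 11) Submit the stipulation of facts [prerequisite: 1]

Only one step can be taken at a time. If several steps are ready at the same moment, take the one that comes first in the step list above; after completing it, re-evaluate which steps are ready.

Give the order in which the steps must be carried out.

8, 1, 5, 6, 3, 2, 4, 10, 11, 7, 9

Only 8 has no prerequisites, so it is first.
1, 5 and 6 are all available; 1 is listed earlier → 1.
11 now also ready, so the ready set is {5, 6, 11}; 5 is listed earlier → 5.
Ready: 6 and 11. 6 is listed earlier → 6.
3, 4 and 10 now also ready, so the ready set is {3, 4, 10, 11}; 3 is listed earlier → 3.
Ready: 2, 4, 10 and 11. 2 is listed earlier → 2.
4, 10 and 11 are all available; 4 is listed earlier → 4.
Now 10 and 11 have their prerequisites met. 10 is listed earlier, so 10 next.
11 needed 1, now all done → 11.
Ready: 7 and 9. 7 is listed earlier → 7.
9 needed 4, 10 and 11, now all done → 9.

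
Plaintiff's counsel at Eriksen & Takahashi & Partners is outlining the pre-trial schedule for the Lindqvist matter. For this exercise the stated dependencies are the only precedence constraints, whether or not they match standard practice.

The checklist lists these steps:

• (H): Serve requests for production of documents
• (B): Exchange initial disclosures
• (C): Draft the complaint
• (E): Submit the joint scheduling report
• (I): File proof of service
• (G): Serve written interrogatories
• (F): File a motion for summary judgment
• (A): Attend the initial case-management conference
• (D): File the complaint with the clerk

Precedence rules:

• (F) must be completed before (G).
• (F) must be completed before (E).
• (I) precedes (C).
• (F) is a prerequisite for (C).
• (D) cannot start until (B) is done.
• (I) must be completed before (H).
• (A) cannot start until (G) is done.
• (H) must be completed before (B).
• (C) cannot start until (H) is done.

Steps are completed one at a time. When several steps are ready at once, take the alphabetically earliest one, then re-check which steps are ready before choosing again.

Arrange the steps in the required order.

Nothing is required for (F) and (I). (F) has the earlier label → (F) first.
Now (E), (G) and (I) have their prerequisites met. (E) has the earlier label, so (E) next.
Now (G) and (I) have their prerequisites met. (G) has the earlier label, so (G) next.
Now (A) and (I) have their prerequisites met. (A) has the earlier label, so (A) next.
(I) is the only step now ready → (I).
(H) needed (I), now all done → (H).
Now (B) and (C) have their prerequisites met. (B) has the earlier label, so (B) next.
(D) now also ready, so the ready set is {(C), (D)}; (C) has the earlier label → (C).
Next only (D) has its prerequisites met → (D).

(F), (E), (G), (A), (I), (H), (B), (C), (D)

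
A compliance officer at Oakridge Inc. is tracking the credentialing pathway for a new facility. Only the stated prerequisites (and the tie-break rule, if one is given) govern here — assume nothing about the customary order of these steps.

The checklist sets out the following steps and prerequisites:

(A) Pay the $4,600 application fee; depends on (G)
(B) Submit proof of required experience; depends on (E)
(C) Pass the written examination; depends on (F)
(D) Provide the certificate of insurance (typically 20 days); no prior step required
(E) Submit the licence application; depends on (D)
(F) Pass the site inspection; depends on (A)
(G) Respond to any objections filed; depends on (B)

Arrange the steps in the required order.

(D) has no prerequisites → (D) first.
(E) is the only step now ready → (E).
(B) needed (E), now all done → (B).
That leaves (G) as the only ready step → (G).
(A) needed (G), now all done → (A).
(F) needed (A), now all done → (F).
That leaves (C) as the only ready step → (C).

(D), (E), (B), (G), (A), (F), (C)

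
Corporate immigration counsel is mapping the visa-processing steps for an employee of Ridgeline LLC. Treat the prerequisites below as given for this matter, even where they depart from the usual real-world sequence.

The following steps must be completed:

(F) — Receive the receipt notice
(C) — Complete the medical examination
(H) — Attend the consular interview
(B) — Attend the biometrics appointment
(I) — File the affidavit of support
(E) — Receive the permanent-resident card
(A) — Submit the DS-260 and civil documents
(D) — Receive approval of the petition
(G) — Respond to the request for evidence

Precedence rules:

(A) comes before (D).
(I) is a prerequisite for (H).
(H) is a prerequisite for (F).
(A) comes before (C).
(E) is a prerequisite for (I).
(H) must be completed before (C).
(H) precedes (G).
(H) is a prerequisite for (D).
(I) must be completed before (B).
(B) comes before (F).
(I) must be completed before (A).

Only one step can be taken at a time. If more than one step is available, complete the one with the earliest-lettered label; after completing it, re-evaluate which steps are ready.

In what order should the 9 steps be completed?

(E) has no prerequisites → (E) first.
That leaves (I) as the only ready step → (I).
(A), (B) and (H) are all available; (A) has the earlier label → (A).
Ready: (B) and (H). (B) has the earlier label → (B).
That leaves (H) as the only ready step → (H).
(C), (D), (F) and (G) are all available; (C) has the earlier label → (C).
(D), (F) and (G) are all available; (D) has the earlier label → (D).
(F) and (G) are both available; (F) has the earlier label → (F).
Next only (G) has its prerequisites met → (G).

(E) → (I) → (A) → (B) → (H) → (C) → (D) → (F) → (G)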